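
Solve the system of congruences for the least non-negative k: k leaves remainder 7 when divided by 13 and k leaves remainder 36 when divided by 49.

85

Combine the congruences pairwise.
From k ≡ 7 (mod 13) write k = 7 + 13t. Substituting into k ≡ 36 (mod 49) gives 13t ≡ 29 (mod 49), and since 13⁻¹ ≡ 34 (mod 49), t ≡ 6. Hence k ≡ 7 + 13·6 = 85 (mod 637).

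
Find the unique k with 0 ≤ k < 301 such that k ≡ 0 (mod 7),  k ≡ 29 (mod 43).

From k ≡ 0 (mod 7) write k = 0 + 7t. Substituting into k ≡ 29 (mod 43) gives 7t ≡ 29 (mod 43), and since 7⁻¹ ≡ 37 (mod 43), t ≡ 41. Hence k ≡ 0 + 7·41 = 287 (mod 301).

287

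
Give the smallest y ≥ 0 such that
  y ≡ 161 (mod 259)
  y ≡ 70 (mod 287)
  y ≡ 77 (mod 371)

gcd(259, 287) = 7 and 7 | (70 − 161), so the pair is consistent; merging gives y ≡ 8967 (mod 10619), where 10619 = lcm(259, 287).
gcd(10619, 371) = 7 and 7 | (77 − 8967), so the pair is consistent; merging gives y ≡ 401870 (mod 562807), where 562807 = lcm(10619, 371).
The solution is unique modulo lcm(259, 287, 371) = 562807.

401870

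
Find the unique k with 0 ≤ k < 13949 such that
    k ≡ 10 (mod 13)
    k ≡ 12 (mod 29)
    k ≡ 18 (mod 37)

Combine the congruences pairwise.
From k ≡ 10 (mod 13) write k = 10 + 13t. Substituting into k ≡ 12 (mod 29) gives 13t ≡ 2 (mod 29), and since 13⁻¹ ≡ 9 (mod 29), t ≡ 18. Hence k ≡ 10 + 13·18 = 244 (mod 377).
From k ≡ 244 (mod 377) write k = 244 + 377t. Substituting into k ≡ 18 (mod 37) gives 377t ≡ 33 (mod 37), and since 7⁻¹ ≡ 16 (mod 37), t ≡ 10. Hence k ≡ 244 + 377·10 = 4014 (mod 13949).

4014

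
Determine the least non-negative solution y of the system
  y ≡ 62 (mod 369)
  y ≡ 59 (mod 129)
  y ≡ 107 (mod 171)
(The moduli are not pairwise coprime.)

gcd(369, 129) = 3 and 3 | (59 − 62), so the pair is consistent; merging gives y ≡ 13346 (mod 15867), where 15867 = lcm(369, 129).
gcd(15867, 171) = 9 and 9 | (107 − 13346), so the pair is consistent; merging gives y ≡ 45080 (mod 301473), where 301473 = lcm(15867, 171).
The solution is unique modulo lcm(369, 129, 171) = 301473.

45080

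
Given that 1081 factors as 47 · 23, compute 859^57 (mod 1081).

731

Mod 47: 859 ≡ 13; by Fermat, exponent reduces to 57 mod 46 = 11; 13^11 ≡ 26 (mod 47).
Mod 23: 859 ≡ 8; by Fermat, exponent reduces to 57 mod 22 = 13; 8^13 ≡ 18 (mod 23).
Combine by CRT: x ≡ 26 (mod 47), x ≡ 18 (mod 23) ⇒ x ≡ 731 (mod 1081).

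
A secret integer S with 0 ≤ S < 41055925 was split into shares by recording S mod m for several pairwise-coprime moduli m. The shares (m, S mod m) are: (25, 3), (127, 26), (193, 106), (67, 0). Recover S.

The moduli are pairwise coprime; N = 25·127·193·67 = 41055925.
N/25 = 1642237; 1642237 ≡ 12 (mod 25); 12·23 ≡ 1, so inverse 23.
N/127 = 323275; 323275 ≡ 60 (mod 127); 60·36 ≡ 1, so inverse 36.
N/193 = 212725; 212725 ≡ 39 (mod 193); 39·99 ≡ 1, so inverse 99.
N/67 = 612775; 612775 ≡ 60 (mod 67); 60·19 ≡ 1, so inverse 19.
S ≡ 3·1642237·23 + 26·323275·36 + 106·212725·99 + 0·612775·19 = 2648235903.
2648235903 mod 41055925 = 20656703.

20656703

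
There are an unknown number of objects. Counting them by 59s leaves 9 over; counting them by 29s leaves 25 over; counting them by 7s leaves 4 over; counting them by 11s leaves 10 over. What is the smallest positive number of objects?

86503

The moduli are pairwise coprime; M = 59·29·7·11 = 131747.
M/59 = 2233; 2233 ≡ 50 (mod 59); 50·13 ≡ 1, so inverse 13.
M/29 = 4543; 4543 ≡ 19 (mod 29); 19·26 ≡ 1, so inverse 26.
M/7 = 18821; 18821 ≡ 5 (mod 7); 5·3 ≡ 1, so inverse 3.
M/11 = 11977; 11977 ≡ 9 (mod 11); 9·5 ≡ 1, so inverse 5.
N ≡ 9·2233·13 + 25·4543·26 + 4·18821·3 + 10·11977·5 = 4038913.
4038913 mod 131747 = 86503.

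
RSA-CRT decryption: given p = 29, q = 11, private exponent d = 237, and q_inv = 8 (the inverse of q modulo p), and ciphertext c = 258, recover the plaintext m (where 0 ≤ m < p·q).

d_p = d mod (p−1) = 237 mod 28 = 13; d_q = d mod (q−1) = 7.
m₁ = c^(d_p) mod p: c ≡ 26 (mod 29), and 26^13 mod 29 = 10.
m₂ = c^(d_q) mod q: c ≡ 5 (mod 11), and 5^7 mod 11 = 3.
h = q_inv·(m₁ − m₂) mod p = 8·(10 − 3) mod 29 = 27.
m = m₂ + h·q = 3 + 27·11 = 300.

300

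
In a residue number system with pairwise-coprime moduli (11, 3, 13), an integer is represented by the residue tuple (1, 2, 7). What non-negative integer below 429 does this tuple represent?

254

The moduli are pairwise coprime; N = 11·3·13 = 429.
N/11 = 39; 39 ≡ 6 (mod 11); 6·2 ≡ 1, so inverse 2.
N/3 = 143; 143 ≡ 2 (mod 3); 2·2 ≡ 1, so inverse 2.
N/13 = 33; 33 ≡ 7 (mod 13); 7·2 ≡ 1, so inverse 2.
x ≡ 1·39·2 + 2·143·2 + 7·33·2 = 1112.
1112 mod 429 = 254.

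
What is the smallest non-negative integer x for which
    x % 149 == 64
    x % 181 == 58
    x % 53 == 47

743425

Combine the congruences pairwise.
From x ≡ 64 (mod 149) write x = 64 + 149t. Substituting into x ≡ 58 (mod 181) gives 149t ≡ 175 (mod 181), and since 149⁻¹ ≡ 164 (mod 181), t ≡ 102. Hence x ≡ 64 + 149·102 = 15262 (mod 26969).
From x ≡ 15262 (mod 26969) write x = 15262 + 26969t. Substituting into x ≡ 47 (mod 53) gives 26969t ≡ 49 (mod 53), and since 45⁻¹ ≡ 33 (mod 53), t ≡ 27. Hence x ≡ 15262 + 26969·27 = 743425 (mod 1429357).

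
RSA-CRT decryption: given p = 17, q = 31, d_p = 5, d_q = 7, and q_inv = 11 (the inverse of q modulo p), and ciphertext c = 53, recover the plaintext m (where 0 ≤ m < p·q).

83

m₁ = c^(d_p) mod p: c ≡ 2 (mod 17), and 2^5 mod 17 = 15.
m₂ = c^(d_q) mod q: c ≡ 22 (mod 31), and 22^7 mod 31 = 21.
h = q_inv·(m₁ − m₂) mod p = 11·(15 − 21) mod 17 = 2.
m = m₂ + h·q = 21 + 2·31 = 83.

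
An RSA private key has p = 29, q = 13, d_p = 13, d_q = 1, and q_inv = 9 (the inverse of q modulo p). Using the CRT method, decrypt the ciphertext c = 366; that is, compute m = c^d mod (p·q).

327

m₁ = c^(d_p) mod p: c ≡ 18 (mod 29), and 18^13 mod 29 = 8.
m₂ = c^(d_q) mod q: c ≡ 2 (mod 13), and 2^1 mod 13 = 2.
h = q_inv·(m₁ − m₂) mod p = 9·(8 − 2) mod 29 = 25.
m = m₂ + h·q = 2 + 25·13 = 327.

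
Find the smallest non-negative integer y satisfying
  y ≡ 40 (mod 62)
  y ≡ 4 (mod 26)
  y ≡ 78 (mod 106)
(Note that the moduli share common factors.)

Combine the congruences pairwise.
gcd(62, 26) = 2 and 2 | (4 − 40), so the pair is consistent; merging gives y ≡ 784 (mod 806), where 806 = lcm(62, 26).
gcd(806, 106) = 2 and 2 | (78 − 784), so the pair is consistent; merging gives y ≡ 30606 (mod 42718), where 42718 = lcm(806, 106).
The solution is unique modulo lcm(62, 26, 106) = 42718.

30606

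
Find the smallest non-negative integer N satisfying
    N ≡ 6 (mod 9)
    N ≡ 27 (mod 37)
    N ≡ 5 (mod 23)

1914

From N ≡ 6 (mod 9) write N = 6 + 9t. Substituting into N ≡ 27 (mod 37) gives 9t ≡ 21 (mod 37), and since 9⁻¹ ≡ 33 (mod 37), t ≡ 27. Hence N ≡ 6 + 9·27 = 249 (mod 333).
From N ≡ 249 (mod 333) write N = 249 + 333t. Substituting into N ≡ 5 (mod 23) gives 333t ≡ 9 (mod 23), and since 11⁻¹ ≡ 21 (mod 23), t ≡ 5. Hence N ≡ 249 + 333·5 = 1914 (mod 7659).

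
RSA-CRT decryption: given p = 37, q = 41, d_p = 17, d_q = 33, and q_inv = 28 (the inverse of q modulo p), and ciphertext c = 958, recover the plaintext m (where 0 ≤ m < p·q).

m₁ = c^(d_p) mod p: c ≡ 33 (mod 37), and 33^17 mod 37 = 9.
m₂ = c^(d_q) mod q: c ≡ 15 (mod 41), and 15^33 mod 41 = 35.
h = q_inv·(m₁ − m₂) mod p = 28·(9 − 35) mod 37 = 12.
m = m₂ + h·q = 35 + 12·41 = 527.

527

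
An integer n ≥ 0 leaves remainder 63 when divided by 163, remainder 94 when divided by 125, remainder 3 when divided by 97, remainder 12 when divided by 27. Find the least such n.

Combine the congruences pairwise.
From n ≡ 63 (mod 163) write n = 63 + 163t. Substituting into n ≡ 94 (mod 125) gives 163t ≡ 31 (mod 125), and since 38⁻¹ ≡ 102 (mod 125), t ≡ 37. Hence n ≡ 63 + 163·37 = 6094 (mod 20375).
From n ≡ 6094 (mod 20375) write n = 6094 + 20375t. Substituting into n ≡ 3 (mod 97) gives 20375t ≡ 20 (mod 97), and since 5⁻¹ ≡ 39 (mod 97), t ≡ 4. Hence n ≡ 6094 + 20375·4 = 87594 (mod 1976375).
From n ≡ 87594 (mod 1976375) write n = 87594 + 1976375t. Substituting into n ≡ 12 (mod 27) gives 1976375t ≡ 6 (mod 27), and since 2⁻¹ ≡ 14 (mod 27), t ≡ 3. Hence n ≡ 87594 + 1976375·3 = 6016719 (mod 53362125).

6016719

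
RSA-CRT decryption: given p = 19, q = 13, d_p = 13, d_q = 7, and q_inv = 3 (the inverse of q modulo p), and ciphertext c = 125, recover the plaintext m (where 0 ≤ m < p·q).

239

m₁ = c^(d_p) mod p: c ≡ 11 (mod 19), and 11^13 mod 19 = 11.
m₂ = c^(d_q) mod q: c ≡ 8 (mod 13), and 8^7 mod 13 = 5.
h = q_inv·(m₁ − m₂) mod p = 3·(11 − 5) mod 19 = 18.
m = m₂ + h·q = 5 + 18·13 = 239.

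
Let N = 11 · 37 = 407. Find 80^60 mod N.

1

Mod 11: 80 ≡ 3; since 10 | 60, by Fermat 3^60 ≡ 1 (mod 11).
Mod 37: 80 ≡ 6; by Fermat, exponent reduces to 60 mod 36 = 24; 6^24 ≡ 1 (mod 37).
Combine by CRT: x ≡ 1 (mod 11), x ≡ 1 (mod 37) ⇒ x ≡ 1 (mod 407).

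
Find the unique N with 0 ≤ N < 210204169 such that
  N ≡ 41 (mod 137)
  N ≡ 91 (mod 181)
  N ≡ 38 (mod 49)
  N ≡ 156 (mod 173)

From N ≡ 41 (mod 137) write N = 41 + 137t. Substituting into N ≡ 91 (mod 181) gives 137t ≡ 50 (mod 181), and since 137⁻¹ ≡ 37 (mod 181), t ≡ 40. Hence N ≡ 41 + 137·40 = 5521 (mod 24797).
From N ≡ 5521 (mod 24797) write N = 5521 + 24797t. Substituting into N ≡ 38 (mod 49) gives 24797t ≡ 5 (mod 49), and since 3⁻¹ ≡ 33 (mod 49), t ≡ 18. Hence N ≡ 5521 + 24797·18 = 451867 (mod 1215053).
From N ≡ 451867 (mod 1215053) write N = 451867 + 1215053t. Substituting into N ≡ 156 (mod 173) gives 1215053t ≡ 165 (mod 173), and since 74⁻¹ ≡ 166 (mod 173), t ≡ 56. Hence N ≡ 451867 + 1215053·56 = 68494835 (mod 210204169).

68494835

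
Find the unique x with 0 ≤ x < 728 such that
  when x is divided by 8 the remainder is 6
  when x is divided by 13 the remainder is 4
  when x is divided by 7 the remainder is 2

The moduli are pairwise coprime; N = 8·13·7 = 728.
N/8 = 91; 91 ≡ 3 (mod 8); 3·3 ≡ 1, so inverse 3.
N/13 = 56; 56 ≡ 4 (mod 13); 4·10 ≡ 1, so inverse 10.
N/7 = 104; 104 ≡ 6 (mod 7); 6·6 ≡ 1, so inverse 6.
x ≡ 6·91·3 + 4·56·10 + 2·104·6 = 5126.
5126 mod 728 = 30.

30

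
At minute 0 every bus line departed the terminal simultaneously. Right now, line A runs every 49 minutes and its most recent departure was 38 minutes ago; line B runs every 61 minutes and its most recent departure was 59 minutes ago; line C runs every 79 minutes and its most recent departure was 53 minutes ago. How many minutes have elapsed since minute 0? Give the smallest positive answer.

94853

The moduli are pairwise coprime; N = 49·61·79 = 236131.
N/49 = 4819; 4819 ≡ 17 (mod 49); 17·26 ≡ 1, so inverse 26.
N/61 = 3871; 3871 ≡ 28 (mod 61); 28·24 ≡ 1, so inverse 24.
N/79 = 2989; 2989 ≡ 66 (mod 79); 66·6 ≡ 1, so inverse 6.
t ≡ 38·4819·26 + 59·3871·24 + 53·2989·6 = 11193010.
11193010 mod 236131 = 94853.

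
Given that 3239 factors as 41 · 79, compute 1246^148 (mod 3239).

Mod 41: 1246 ≡ 16; by Fermat, exponent reduces to 148 mod 40 = 28; 16^28 ≡ 37 (mod 41).
Mod 79: 1246 ≡ 61; by Fermat, exponent reduces to 148 mod 78 = 70; 61^70 ≡ 46 (mod 79).
Combine by CRT: x ≡ 37 (mod 41), x ≡ 46 (mod 79) ⇒ x ≡ 283 (mod 3239).

283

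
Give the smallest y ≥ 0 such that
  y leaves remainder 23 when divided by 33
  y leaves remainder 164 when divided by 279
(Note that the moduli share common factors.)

gcd(33, 279) = 3 and 3 | (164 − 23), so the pair is consistent; merging gives y ≡ 1838 (mod 3069), where 3069 = lcm(33, 279).
The solution is unique modulo lcm(33, 279) = 3069.

1838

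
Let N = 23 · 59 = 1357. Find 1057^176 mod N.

Mod 23: 1057 ≡ 22; since 22 | 176, by Fermat 22^176 ≡ 1 (mod 23).
Mod 59: 1057 ≡ 54; by Fermat, exponent reduces to 176 mod 58 = 2; 54^2 ≡ 25 (mod 59).
Combine by CRT: x ≡ 1 (mod 23), x ≡ 25 (mod 59) ⇒ x ≡ 438 (mod 1357).

438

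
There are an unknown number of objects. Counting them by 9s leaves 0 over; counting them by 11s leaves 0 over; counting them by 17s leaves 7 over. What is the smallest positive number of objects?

891

The moduli are pairwise coprime; M = 9·11·17 = 1683.
M/9 = 187; 187 ≡ 7 (mod 9); 7·4 ≡ 1, so inverse 4.
M/11 = 153; 153 ≡ 10 (mod 11); 10·10 ≡ 1, so inverse 10.
M/17 = 99; 99 ≡ 14 (mod 17); 14·11 ≡ 1, so inverse 11.
N ≡ 0·187·4 + 0·153·10 + 7·99·11 = 7623.
7623 mod 1683 = 891.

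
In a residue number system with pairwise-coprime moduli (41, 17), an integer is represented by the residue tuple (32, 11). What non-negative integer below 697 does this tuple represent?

606

From x ≡ 32 (mod 41) write x = 32 + 41t. Substituting into x ≡ 11 (mod 17) gives 41t ≡ 13 (mod 17), and since 7⁻¹ ≡ 5 (mod 17), t ≡ 14. Hence x ≡ 32 + 41·14 = 606 (mod 697).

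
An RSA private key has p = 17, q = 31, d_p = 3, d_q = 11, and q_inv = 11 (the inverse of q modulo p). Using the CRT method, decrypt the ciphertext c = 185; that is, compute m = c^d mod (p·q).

m₁ = c^(d_p) mod p: c ≡ 15 (mod 17), and 15^3 mod 17 = 9.
m₂ = c^(d_q) mod q: c ≡ 30 (mod 31), and 30^11 mod 31 = 30.
h = q_inv·(m₁ − m₂) mod p = 11·(9 − 30) mod 17 = 7.
m = m₂ + h·q = 30 + 7·31 = 247.

247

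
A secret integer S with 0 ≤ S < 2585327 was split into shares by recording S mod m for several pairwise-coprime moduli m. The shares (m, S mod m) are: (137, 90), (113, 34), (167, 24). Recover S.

The moduli are pairwise coprime; N = 137·113·167 = 2585327.
N/137 = 18871; 18871 ≡ 102 (mod 137); 102·90 ≡ 1, so inverse 90.
N/113 = 22879; 22879 ≡ 53 (mod 113); 53·32 ≡ 1, so inverse 32.
N/167 = 15481; 15481 ≡ 117 (mod 167); 117·10 ≡ 1, so inverse 10.
S ≡ 90·18871·90 + 34·22879·32 + 24·15481·10 = 181462892.
181462892 mod 2585327 = 490002.

490002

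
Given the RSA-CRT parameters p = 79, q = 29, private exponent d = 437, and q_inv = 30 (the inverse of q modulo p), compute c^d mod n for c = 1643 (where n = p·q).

d_p = d mod (p−1) = 437 mod 78 = 47; d_q = d mod (q−1) = 17.
m₁ = c^(d_p) mod p: c ≡ 63 (mod 79), and 63^47 mod 79 = 29.
m₂ = c^(d_q) mod q: c ≡ 19 (mod 29), and 19^17 mod 29 = 14.
h = q_inv·(m₁ − m₂) mod p = 30·(29 − 14) mod 79 = 55.
m = m₂ + h·q = 14 + 55·29 = 1609.

1609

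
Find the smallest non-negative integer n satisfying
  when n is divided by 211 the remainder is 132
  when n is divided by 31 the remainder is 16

2031

From n ≡ 132 (mod 211) write n = 132 + 211t. Substituting into n ≡ 16 (mod 31) gives 211t ≡ 8 (mod 31), and since 25⁻¹ ≡ 5 (mod 31), t ≡ 9. Hence n ≡ 132 + 211·9 = 2031 (mod 6541).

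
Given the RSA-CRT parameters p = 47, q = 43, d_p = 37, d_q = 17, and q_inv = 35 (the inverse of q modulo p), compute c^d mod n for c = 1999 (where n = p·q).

m₁ = c^(d_p) mod p: c ≡ 25 (mod 47), and 25^37 mod 47 = 24.
m₂ = c^(d_q) mod q: c ≡ 21 (mod 43), and 21^17 mod 43 = 16.
h = q_inv·(m₁ − m₂) mod p = 35·(24 − 16) mod 47 = 45.
m = m₂ + h·q = 16 + 45·43 = 1951.

1951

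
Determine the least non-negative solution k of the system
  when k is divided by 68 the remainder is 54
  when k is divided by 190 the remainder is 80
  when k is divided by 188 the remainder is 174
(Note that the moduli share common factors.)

Combine the congruences pairwise.
gcd(68, 190) = 2 and 2 | (80 − 54), so the pair is consistent; merging gives k ≡ 5970 (mod 6460), where 6460 = lcm(68, 190).
gcd(6460, 188) = 4 and 4 | (174 − 5970), so the pair is consistent; merging gives k ≡ 44730 (mod 303620), where 303620 = lcm(6460, 188).
The solution is unique modulo lcm(68, 190, 188) = 303620.

44730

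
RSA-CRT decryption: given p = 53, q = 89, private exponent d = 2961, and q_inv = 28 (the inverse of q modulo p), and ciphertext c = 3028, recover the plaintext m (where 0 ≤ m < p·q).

4098

d_p = d mod (p−1) = 2961 mod 52 = 49; d_q = d mod (q−1) = 57.
m₁ = c^(d_p) mod p: c ≡ 7 (mod 53), and 7^49 mod 53 = 17.
m₂ = c^(d_q) mod q: c ≡ 2 (mod 89), and 2^57 mod 89 = 4.
h = q_inv·(m₁ − m₂) mod p = 28·(17 − 4) mod 53 = 46.
m = m₂ + h·q = 4 + 46·89 = 4098.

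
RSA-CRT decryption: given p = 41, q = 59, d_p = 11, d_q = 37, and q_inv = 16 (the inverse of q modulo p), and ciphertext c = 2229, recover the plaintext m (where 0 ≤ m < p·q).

m₁ = c^(d_p) mod p: c ≡ 15 (mod 41), and 15^11 mod 41 = 29.
m₂ = c^(d_q) mod q: c ≡ 46 (mod 59), and 46^37 mod 59 = 25.
h = q_inv·(m₁ − m₂) mod p = 16·(29 − 25) mod 41 = 23.
m = m₂ + h·q = 25 + 23·59 = 1382.

1382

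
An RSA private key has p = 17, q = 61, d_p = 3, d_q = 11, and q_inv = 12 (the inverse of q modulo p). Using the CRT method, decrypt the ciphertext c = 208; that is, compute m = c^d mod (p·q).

m₁ = c^(d_p) mod p: c ≡ 4 (mod 17), and 4^3 mod 17 = 13.
m₂ = c^(d_q) mod q: c ≡ 25 (mod 61), and 25^11 mod 61 = 16.
h = q_inv·(m₁ − m₂) mod p = 12·(13 − 16) mod 17 = 15.
m = m₂ + h·q = 16 + 15·61 = 931.

931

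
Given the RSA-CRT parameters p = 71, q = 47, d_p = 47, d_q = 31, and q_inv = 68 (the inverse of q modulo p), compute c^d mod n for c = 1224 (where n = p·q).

m₁ = c^(d_p) mod p: c ≡ 17 (mod 71), and 17^47 mod 71 = 66.
m₂ = c^(d_q) mod q: c ≡ 2 (mod 47), and 2^31 mod 47 = 21.
h = q_inv·(m₁ − m₂) mod p = 68·(66 − 21) mod 71 = 7.
m = m₂ + h·q = 21 + 7·47 = 350.

350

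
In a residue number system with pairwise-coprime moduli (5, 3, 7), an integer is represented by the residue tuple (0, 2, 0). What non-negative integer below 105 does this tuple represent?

The moduli are pairwise coprime; N = 5·3·7 = 105.
N/5 = 21; 21 ≡ 1 (mod 5), inverse 1.
N/3 = 35; 35 ≡ 2 (mod 3); 2·2 ≡ 1, so inverse 2.
N/7 = 15; 15 ≡ 1 (mod 7), inverse 1.
x ≡ 0·21·1 + 2·35·2 + 0·15·1 = 140.
140 mod 105 = 35.

35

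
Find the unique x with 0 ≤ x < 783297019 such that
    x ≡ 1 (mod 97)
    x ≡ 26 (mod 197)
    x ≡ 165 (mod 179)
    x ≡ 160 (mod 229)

The moduli are pairwise coprime; N = 97·197·179·229 = 783297019.
N/97 = 8075227; 8075227 ≡ 74 (mod 97); 74·59 ≡ 1, so inverse 59.
N/197 = 3976127; 3976127 ≡ 76 (mod 197); 76·70 ≡ 1, so inverse 70.
N/179 = 4375961; 4375961 ≡ 127 (mod 179); 127·148 ≡ 1, so inverse 148.
N/229 = 3420511; 3420511 ≡ 167 (mod 229); 167·48 ≡ 1, so inverse 48.
x ≡ 1·8075227·59 + 26·3976127·70 + 165·4375961·148 + 160·3420511·48 = 140843481633.
140843481633 mod 783297019 = 633315232.

633315232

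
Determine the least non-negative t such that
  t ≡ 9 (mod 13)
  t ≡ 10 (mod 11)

From t ≡ 9 (mod 13) write t = 9 + 13s. Substituting into t ≡ 10 (mod 11) gives 13s ≡ 1 (mod 11), and since 2⁻¹ ≡ 6 (mod 11), s ≡ 6. Hence t ≡ 9 + 13·6 = 87 (mod 143).

87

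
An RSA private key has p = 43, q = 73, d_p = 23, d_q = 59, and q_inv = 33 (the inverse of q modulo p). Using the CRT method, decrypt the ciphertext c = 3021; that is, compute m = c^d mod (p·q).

m₁ = c^(d_p) mod p: c ≡ 11 (mod 43), and 11^23 mod 43 = 35.
m₂ = c^(d_q) mod q: c ≡ 28 (mod 73), and 28^59 mod 73 = 31.
h = q_inv·(m₁ − m₂) mod p = 33·(35 − 31) mod 43 = 3.
m = m₂ + h·q = 31 + 3·73 = 250.

250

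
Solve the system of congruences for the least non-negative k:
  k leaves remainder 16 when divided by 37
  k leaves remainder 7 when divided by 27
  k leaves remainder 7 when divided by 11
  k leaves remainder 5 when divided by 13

46636

From k ≡ 16 (mod 37) write k = 16 + 37t. Substituting into k ≡ 7 (mod 27) gives 37t ≡ 18 (mod 27), and since 10⁻¹ ≡ 19 (mod 27), t ≡ 18. Hence k ≡ 16 + 37·18 = 682 (mod 999).
From k ≡ 682 (mod 999) write k = 682 + 999t. Substituting into k ≡ 7 (mod 11) gives 999t ≡ 7 (mod 11), and since 9⁻¹ ≡ 5 (mod 11), t ≡ 2. Hence k ≡ 682 + 999·2 = 2680 (mod 10989).
From k ≡ 2680 (mod 10989) write k = 2680 + 10989t. Substituting into k ≡ 5 (mod 13) gives 10989t ≡ 3 (mod 13), and since 4⁻¹ ≡ 10 (mod 13), t ≡ 4. Hence k ≡ 2680 + 10989·4 = 46636 (mod 142857).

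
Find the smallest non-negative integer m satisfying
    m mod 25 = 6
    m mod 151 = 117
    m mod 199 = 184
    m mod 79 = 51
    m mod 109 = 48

6388079881

The moduli are pairwise coprime; N = 25·151·199·79·109 = 6468798475.
N/25 = 258751939; 258751939 ≡ 14 (mod 25); 14·9 ≡ 1, so inverse 9.
N/151 = 42839725; 42839725 ≡ 119 (mod 151); 119·33 ≡ 1, so inverse 33.
N/199 = 32506525; 32506525 ≡ 74 (mod 199); 74·78 ≡ 1, so inverse 78.
N/79 = 81883525; 81883525 ≡ 25 (mod 79); 25·19 ≡ 1, so inverse 19.
N/109 = 59346775; 59346775 ≡ 90 (mod 109); 90·86 ≡ 1, so inverse 86.
m ≡ 6·258751939·9 + 117·42839725·33 + 184·32506525·78 + 51·81883525·19 + 48·59346775·86 = 970239052656.
970239052656 mod 6468798475 = 6388079881.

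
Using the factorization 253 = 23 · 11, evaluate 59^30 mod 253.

Mod 23: 59 ≡ 13; by Fermat, exponent reduces to 30 mod 22 = 8; 13^8 ≡ 2 (mod 23).
Mod 11: 59 ≡ 4; since 10 | 30, by Fermat 4^30 ≡ 1 (mod 11).
Combine by CRT: x ≡ 2 (mod 23), x ≡ 1 (mod 11) ⇒ x ≡ 232 (mod 253).

232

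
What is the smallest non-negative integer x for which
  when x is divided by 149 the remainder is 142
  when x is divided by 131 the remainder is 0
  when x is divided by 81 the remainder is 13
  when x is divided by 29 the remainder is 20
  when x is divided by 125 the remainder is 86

4010719711

From x ≡ 142 (mod 149) write x = 142 + 149t. Substituting into x ≡ 0 (mod 131) gives 149t ≡ 120 (mod 131), and since 18⁻¹ ≡ 51 (mod 131), t ≡ 94. Hence x ≡ 142 + 149·94 = 14148 (mod 19519).
From x ≡ 14148 (mod 19519) write x = 14148 + 19519t. Substituting into x ≡ 13 (mod 81) gives 19519t ≡ 40 (mod 81), and since 79⁻¹ ≡ 40 (mod 81), t ≡ 61. Hence x ≡ 14148 + 19519·61 = 1204807 (mod 1581039).
From x ≡ 1204807 (mod 1581039) write x = 1204807 + 1581039t. Substituting into x ≡ 20 (mod 29) gives 1581039t ≡ 18 (mod 29), and since 17⁻¹ ≡ 12 (mod 29), t ≡ 13. Hence x ≡ 1204807 + 1581039·13 = 21758314 (mod 45850131).
From x ≡ 21758314 (mod 45850131) write x = 21758314 + 45850131t. Substituting into x ≡ 86 (mod 125) gives 45850131t ≡ 22 (mod 125), and since 6⁻¹ ≡ 21 (mod 125), t ≡ 87. Hence x ≡ 21758314 + 45850131·87 = 4010719711 (mod 5731266375).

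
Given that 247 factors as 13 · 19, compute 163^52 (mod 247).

87

Mod 13: 163 ≡ 7; by Fermat, exponent reduces to 52 mod 12 = 4; 7^4 ≡ 9 (mod 13).
Mod 19: 163 ≡ 11; by Fermat, exponent reduces to 52 mod 18 = 16; 11^16 ≡ 11 (mod 19).
Combine by CRT: x ≡ 9 (mod 13), x ≡ 11 (mod 19) ⇒ x ≡ 87 (mod 247).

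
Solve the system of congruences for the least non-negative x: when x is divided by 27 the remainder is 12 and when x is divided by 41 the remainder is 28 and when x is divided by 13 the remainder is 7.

930

The moduli are pairwise coprime; N = 27·41·13 = 14391.
N/27 = 533; 533 ≡ 20 (mod 27); 20·23 ≡ 1, so inverse 23.
N/41 = 351; 351 ≡ 23 (mod 41); 23·25 ≡ 1, so inverse 25.
N/13 = 1107; 1107 ≡ 2 (mod 13); 2·7 ≡ 1, so inverse 7.
x ≡ 12·533·23 + 28·351·25 + 7·1107·7 = 447051.
447051 mod 14391 = 930.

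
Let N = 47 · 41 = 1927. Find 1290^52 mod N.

Mod 47: 1290 ≡ 21; by Fermat, exponent reduces to 52 mod 46 = 6; 21^6 ≡ 4 (mod 47).
Mod 41: 1290 ≡ 19; by Fermat, exponent reduces to 52 mod 40 = 12; 19^12 ≡ 31 (mod 41).
Combine by CRT: x ≡ 4 (mod 47), x ≡ 31 (mod 41) ⇒ x ≡ 1179 (mod 1927).

1179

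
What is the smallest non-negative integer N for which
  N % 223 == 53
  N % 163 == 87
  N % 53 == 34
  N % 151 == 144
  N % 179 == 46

From N ≡ 53 (mod 223) write N = 53 + 223t. Substituting into N ≡ 87 (mod 163) gives 223t ≡ 34 (mod 163), and since 60⁻¹ ≡ 144 (mod 163), t ≡ 6. Hence N ≡ 53 + 223·6 = 1391 (mod 36349).
From N ≡ 1391 (mod 36349) write N = 1391 + 36349t. Substituting into N ≡ 34 (mod 53) gives 36349t ≡ 21 (mod 53), and since 44⁻¹ ≡ 47 (mod 53), t ≡ 33. Hence N ≡ 1391 + 36349·33 = 1200908 (mod 1926497).
From N ≡ 1200908 (mod 1926497) write N = 1200908 + 1926497t. Substituting into N ≡ 144 (mod 151) gives 1926497t ≡ 139 (mod 151), and since 39⁻¹ ≡ 31 (mod 151), t ≡ 81. Hence N ≡ 1200908 + 1926497·81 = 157247165 (mod 290901047).
From N ≡ 157247165 (mod 290901047) write N = 157247165 + 290901047t. Substituting into N ≡ 46 (mod 179) gives 290901047t ≡ 85 (mod 179), and since 92⁻¹ ≡ 72 (mod 179), t ≡ 34. Hence N ≡ 157247165 + 290901047·34 = 10047882763 (mod 52071287413).

10047882763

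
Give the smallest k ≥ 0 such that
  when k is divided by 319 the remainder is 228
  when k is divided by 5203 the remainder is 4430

Combine the congruences pairwise.
gcd(319, 5203) = 11 and 11 | (4430 − 228), so the pair is consistent; merging gives k ≡ 118896 (mod 150887), where 150887 = lcm(319, 5203).
The solution is unique modulo lcm(319, 5203) = 150887.

118896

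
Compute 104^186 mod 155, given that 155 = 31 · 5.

66

Mod 31: 104 ≡ 11; by Fermat, exponent reduces to 186 mod 30 = 6; 11^6 ≡ 4 (mod 31).
Mod 5: 104 ≡ 4; by Fermat, exponent reduces to 186 mod 4 = 2; 4^2 ≡ 1 (mod 5).
Combine by CRT: x ≡ 4 (mod 31), x ≡ 1 (mod 5) ⇒ x ≡ 66 (mod 155).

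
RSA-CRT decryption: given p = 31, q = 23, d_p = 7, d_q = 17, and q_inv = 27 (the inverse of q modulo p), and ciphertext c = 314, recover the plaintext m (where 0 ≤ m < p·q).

171

m₁ = c^(d_p) mod p: c ≡ 4 (mod 31), and 4^7 mod 31 = 16.
m₂ = c^(d_q) mod q: c ≡ 15 (mod 23), and 15^17 mod 23 = 10.
h = q_inv·(m₁ − m₂) mod p = 27·(16 − 10) mod 31 = 7.
m = m₂ + h·q = 10 + 7·23 = 171.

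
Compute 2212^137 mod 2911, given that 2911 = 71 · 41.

2055

Mod 71: 2212 ≡ 11; by Fermat, exponent reduces to 137 mod 70 = 67; 11^67 ≡ 67 (mod 71).
Mod 41: 2212 ≡ 39; by Fermat, exponent reduces to 137 mod 40 = 17; 39^17 ≡ 5 (mod 41).
Combine by CRT: x ≡ 67 (mod 71), x ≡ 5 (mod 41) ⇒ x ≡ 2055 (mod 2911).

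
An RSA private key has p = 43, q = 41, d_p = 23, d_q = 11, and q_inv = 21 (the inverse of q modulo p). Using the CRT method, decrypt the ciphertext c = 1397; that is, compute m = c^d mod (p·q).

355

m₁ = c^(d_p) mod p: c ≡ 21 (mod 43), and 21^23 mod 43 = 11.
m₂ = c^(d_q) mod q: c ≡ 3 (mod 41), and 3^11 mod 41 = 27.
h = q_inv·(m₁ − m₂) mod p = 21·(11 − 27) mod 43 = 8.
m = m₂ + h·q = 27 + 8·41 = 355.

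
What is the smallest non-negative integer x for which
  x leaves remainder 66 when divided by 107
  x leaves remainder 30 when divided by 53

Combine the congruences pairwise.
From x ≡ 66 (mod 107) write x = 66 + 107t. Substituting into x ≡ 30 (mod 53) gives 107t ≡ 17 (mod 53), and since 1⁻¹ ≡ 1 (mod 53), t ≡ 17. Hence x ≡ 66 + 107·17 = 1885 (mod 5671).

1885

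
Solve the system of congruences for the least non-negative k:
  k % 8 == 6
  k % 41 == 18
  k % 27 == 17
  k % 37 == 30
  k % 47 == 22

7883990

The moduli are pairwise coprime; N = 8·41·27·37·47 = 15400584.
N/8 = 1925073; 1925073 ≡ 1 (mod 8), inverse 1.
N/41 = 375624; 375624 ≡ 23 (mod 41); 23·25 ≡ 1, so inverse 25.
N/27 = 570392; 570392 ≡ 17 (mod 27); 17·8 ≡ 1, so inverse 8.
N/37 = 416232; 416232 ≡ 19 (mod 37); 19·2 ≡ 1, so inverse 2.
N/47 = 327672; 327672 ≡ 35 (mod 47); 35·43 ≡ 1, so inverse 43.
k ≡ 6·1925073·1 + 18·375624·25 + 17·570392·8 + 30·416232·2 + 22·327672·43 = 593106182.
593106182 mod 15400584 = 7883990.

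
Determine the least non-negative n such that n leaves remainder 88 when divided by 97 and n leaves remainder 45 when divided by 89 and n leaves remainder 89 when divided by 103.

The moduli are pairwise coprime; M = 97·89·103 = 889199.
M/97 = 9167; 9167 ≡ 49 (mod 97); 49·2 ≡ 1, so inverse 2.
M/89 = 9991; 9991 ≡ 23 (mod 89); 23·31 ≡ 1, so inverse 31.
M/103 = 8633; 8633 ≡ 84 (mod 103); 84·65 ≡ 1, so inverse 65.
n ≡ 88·9167·2 + 45·9991·31 + 89·8633·65 = 65492742.
65492742 mod 889199 = 581215.

581215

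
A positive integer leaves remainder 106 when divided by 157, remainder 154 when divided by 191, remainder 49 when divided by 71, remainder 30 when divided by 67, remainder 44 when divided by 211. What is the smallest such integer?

From k ≡ 106 (mod 157) write k = 106 + 157t. Substituting into k ≡ 154 (mod 191) gives 157t ≡ 48 (mod 191), and since 157⁻¹ ≡ 73 (mod 191), t ≡ 66. Hence k ≡ 106 + 157·66 = 10468 (mod 29987).
From k ≡ 10468 (mod 29987) write k = 10468 + 29987t. Substituting into k ≡ 49 (mod 71) gives 29987t ≡ 18 (mod 71), and since 25⁻¹ ≡ 54 (mod 71), t ≡ 49. Hence k ≡ 10468 + 29987·49 = 1479831 (mod 2129077).
From k ≡ 1479831 (mod 2129077) write k = 1479831 + 2129077t. Substituting into k ≡ 30 (mod 67) gives 2129077t ≡ 28 (mod 67), and since 18⁻¹ ≡ 41 (mod 67), t ≡ 9. Hence k ≡ 1479831 + 2129077·9 = 20641524 (mod 142648159).
From k ≡ 20641524 (mod 142648159) write k = 20641524 + 142648159t. Substituting into k ≡ 44 (mod 211) gives 142648159t ≡ 17 (mod 211), and since 132⁻¹ ≡ 8 (mod 211), t ≡ 136. Hence k ≡ 20641524 + 142648159·136 = 19420791148 (mod 30098761549).

19420791148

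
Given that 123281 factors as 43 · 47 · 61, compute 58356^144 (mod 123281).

Mod 43: 58356 ≡ 5; by Fermat, exponent reduces to 144 mod 42 = 18; 5^18 ≡ 11 (mod 43).
Mod 47: 58356 ≡ 29; by Fermat, exponent reduces to 144 mod 46 = 6; 29^6 ≡ 16 (mod 47).
Mod 61: 58356 ≡ 40; by Fermat, exponent reduces to 144 mod 60 = 24; 40^24 ≡ 1 (mod 61).
Combine by CRT: x ≡ 11 (mod 43), x ≡ 16 (mod 47), x ≡ 1 (mod 61) ⇒ x ≡ 122733 (mod 123281).

122733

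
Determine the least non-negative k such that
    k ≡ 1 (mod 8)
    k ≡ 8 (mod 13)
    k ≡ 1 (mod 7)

281

From k ≡ 1 (mod 8) write k = 1 + 8t. Substituting into k ≡ 8 (mod 13) gives 8t ≡ 7 (mod 13), and since 8⁻¹ ≡ 5 (mod 13), t ≡ 9. Hence k ≡ 1 + 8·9 = 73 (mod 104).
From k ≡ 73 (mod 104) write k = 73 + 104t. Substituting into k ≡ 1 (mod 7) gives 104t ≡ 5 (mod 7), and since 6⁻¹ ≡ 6 (mod 7), t ≡ 2. Hence k ≡ 73 + 104·2 = 281 (mod 728).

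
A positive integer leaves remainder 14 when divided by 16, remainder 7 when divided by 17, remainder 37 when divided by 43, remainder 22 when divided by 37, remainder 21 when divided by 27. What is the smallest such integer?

2493822

From x ≡ 14 (mod 16) write x = 14 + 16t. Substituting into x ≡ 7 (mod 17) gives 16t ≡ 10 (mod 17), and since 16⁻¹ ≡ 16 (mod 17), t ≡ 7. Hence x ≡ 14 + 16·7 = 126 (mod 272).
From x ≡ 126 (mod 272) write x = 126 + 272t. Substituting into x ≡ 37 (mod 43) gives 272t ≡ 40 (mod 43), and since 14⁻¹ ≡ 40 (mod 43), t ≡ 9. Hence x ≡ 126 + 272·9 = 2574 (mod 11696).
From x ≡ 2574 (mod 11696) write x = 2574 + 11696t. Substituting into x ≡ 22 (mod 37) gives 11696t ≡ 1 (mod 37), and since 4⁻¹ ≡ 28 (mod 37), t ≡ 28. Hence x ≡ 2574 + 11696·28 = 330062 (mod 432752).
From x ≡ 330062 (mod 432752) write x = 330062 + 432752t. Substituting into x ≡ 21 (mod 27) gives 432752t ≡ 7 (mod 27), and since 23⁻¹ ≡ 20 (mod 27), t ≡ 5. Hence x ≡ 330062 + 432752·5 = 2493822 (mod 11684304).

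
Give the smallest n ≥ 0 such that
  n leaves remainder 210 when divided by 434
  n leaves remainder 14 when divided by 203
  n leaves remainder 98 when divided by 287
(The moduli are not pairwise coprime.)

gcd(434, 203) = 7 and 7 | (14 − 210), so the pair is consistent; merging gives n ≡ 9758 (mod 12586), where 12586 = lcm(434, 203).
gcd(12586, 287) = 7 and 7 | (98 − 9758), so the pair is consistent; merging gives n ≡ 324408 (mod 516026), where 516026 = lcm(12586, 287).
The solution is unique modulo lcm(434, 203, 287) = 516026.

324408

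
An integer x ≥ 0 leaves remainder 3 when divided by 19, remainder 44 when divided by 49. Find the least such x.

Combine the congruences pairwise.
From x ≡ 3 (mod 19) write x = 3 + 19t. Substituting into x ≡ 44 (mod 49) gives 19t ≡ 41 (mod 49), and since 19⁻¹ ≡ 31 (mod 49), t ≡ 46. Hence x ≡ 3 + 19·46 = 877 (mod 931).

877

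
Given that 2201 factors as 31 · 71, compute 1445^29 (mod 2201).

Mod 31: 1445 ≡ 19; 19^29 ≡ 18 (mod 31).
Mod 71: 1445 ≡ 25; 25^29 ≡ 54 (mod 71).
Combine by CRT: x ≡ 18 (mod 31), x ≡ 54 (mod 71) ⇒ x ≡ 1971 (mod 2201).

1971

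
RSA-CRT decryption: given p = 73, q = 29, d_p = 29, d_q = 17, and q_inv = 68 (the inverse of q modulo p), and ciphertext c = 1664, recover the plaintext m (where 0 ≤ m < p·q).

206

m₁ = c^(d_p) mod p: c ≡ 58 (mod 73), and 58^29 mod 73 = 60.
m₂ = c^(d_q) mod q: c ≡ 11 (mod 29), and 11^17 mod 29 = 3.
h = q_inv·(m₁ − m₂) mod p = 68·(60 − 3) mod 73 = 7.
m = m₂ + h·q = 3 + 7·29 = 206.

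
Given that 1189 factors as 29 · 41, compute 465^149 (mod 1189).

Mod 29: 465 ≡ 1; by Fermat, exponent reduces to 149 mod 28 = 9; 1^9 ≡ 1 (mod 29).
Mod 41: 465 ≡ 14; by Fermat, exponent reduces to 149 mod 40 = 29; 14^29 ≡ 27 (mod 41).
Combine by CRT: x ≡ 1 (mod 29), x ≡ 27 (mod 41) ⇒ x ≡ 929 (mod 1189).

929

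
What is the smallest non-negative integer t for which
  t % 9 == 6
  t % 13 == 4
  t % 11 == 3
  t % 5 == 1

The moduli are pairwise coprime; N = 9·13·11·5 = 6435.
N/9 = 715; 715 ≡ 4 (mod 9); 4·7 ≡ 1, so inverse 7.
N/13 = 495; 495 ≡ 1 (mod 13), inverse 1.
N/11 = 585; 585 ≡ 2 (mod 11); 2·6 ≡ 1, so inverse 6.
N/5 = 1287; 1287 ≡ 2 (mod 5); 2·3 ≡ 1, so inverse 3.
t ≡ 6·715·7 + 4·495·1 + 3·585·6 + 1·1287·3 = 46401.
46401 mod 6435 = 1356.

1356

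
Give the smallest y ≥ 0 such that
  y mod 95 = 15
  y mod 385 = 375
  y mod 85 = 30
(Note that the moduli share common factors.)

104325

gcd(95, 385) = 5 and 5 | (375 − 15), so the pair is consistent; merging gives y ≡ 1915 (mod 7315), where 7315 = lcm(95, 385).
gcd(7315, 85) = 5 and 5 | (30 − 1915), so the pair is consistent; merging gives y ≡ 104325 (mod 124355), where 124355 = lcm(7315, 85).
The solution is unique modulo lcm(95, 385, 85) = 124355.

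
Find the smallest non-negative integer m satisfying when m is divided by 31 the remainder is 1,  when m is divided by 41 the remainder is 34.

From m ≡ 1 (mod 31) write m = 1 + 31t. Substituting into m ≡ 34 (mod 41) gives 31t ≡ 33 (mod 41), and since 31⁻¹ ≡ 4 (mod 41), t ≡ 9. Hence m ≡ 1 + 31·9 = 280 (mod 1271).

280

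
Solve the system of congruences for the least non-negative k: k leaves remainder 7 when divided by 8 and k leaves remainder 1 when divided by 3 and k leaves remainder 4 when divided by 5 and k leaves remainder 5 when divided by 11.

From k ≡ 7 (mod 8) write k = 7 + 8t. Substituting into k ≡ 1 (mod 3) gives 8t ≡ 0 (mod 3), and since 2⁻¹ ≡ 2 (mod 3), t ≡ 0. Hence k ≡ 7 + 8·0 = 7 (mod 24).
From k ≡ 7 (mod 24) write k = 7 + 24t. Substituting into k ≡ 4 (mod 5) gives 24t ≡ 2 (mod 5), and since 4⁻¹ ≡ 4 (mod 5), t ≡ 3. Hence k ≡ 7 + 24·3 = 79 (mod 120).
From k ≡ 79 (mod 120) write k = 79 + 120t. Substituting into k ≡ 5 (mod 11) gives 120t ≡ 3 (mod 11), and since 10⁻¹ ≡ 10 (mod 11), t ≡ 8. Hence k ≡ 79 + 120·8 = 1039 (mod 1320).

1039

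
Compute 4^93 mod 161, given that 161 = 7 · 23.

Mod 7: 4 ≡ 4; by Fermat, exponent reduces to 93 mod 6 = 3; 4^3 ≡ 1 (mod 7).
Mod 23: 4 ≡ 4; by Fermat, exponent reduces to 93 mod 22 = 5; 4^5 ≡ 12 (mod 23).
Combine by CRT: x ≡ 1 (mod 7), x ≡ 12 (mod 23) ⇒ x ≡ 127 (mod 161).

127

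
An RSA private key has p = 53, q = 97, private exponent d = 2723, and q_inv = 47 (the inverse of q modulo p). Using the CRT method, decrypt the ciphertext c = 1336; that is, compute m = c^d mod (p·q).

d_p = d mod (p−1) = 2723 mod 52 = 19; d_q = d mod (q−1) = 35.
m₁ = c^(d_p) mod p: c ≡ 11 (mod 53), and 11^19 mod 53 = 17.
m₂ = c^(d_q) mod q: c ≡ 75 (mod 97), and 75^35 mod 97 = 22.
h = q_inv·(m₁ − m₂) mod p = 47·(17 − 22) mod 53 = 30.
m = m₂ + h·q = 22 + 30·97 = 2932.

2932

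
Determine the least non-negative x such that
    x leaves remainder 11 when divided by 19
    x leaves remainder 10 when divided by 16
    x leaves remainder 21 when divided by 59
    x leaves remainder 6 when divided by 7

The moduli are pairwise coprime; N = 19·16·59·7 = 125552.
N/19 = 6608; 6608 ≡ 15 (mod 19); 15·14 ≡ 1, so inverse 14.
N/16 = 7847; 7847 ≡ 7 (mod 16); 7·7 ≡ 1, so inverse 7.
N/59 = 2128; 2128 ≡ 4 (mod 59); 4·15 ≡ 1, so inverse 15.
N/7 = 17936; 17936 ≡ 2 (mod 7); 2·4 ≡ 1, so inverse 4.
x ≡ 11·6608·14 + 10·7847·7 + 21·2128·15 + 6·17936·4 = 2667706.
2667706 mod 125552 = 31114.

31114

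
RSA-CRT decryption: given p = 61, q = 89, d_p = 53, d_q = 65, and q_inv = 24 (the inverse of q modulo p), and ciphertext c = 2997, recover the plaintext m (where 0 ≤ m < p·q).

m₁ = c^(d_p) mod p: c ≡ 8 (mod 61), and 8^53 mod 61 = 37.
m₂ = c^(d_q) mod q: c ≡ 60 (mod 89), and 60^65 mod 89 = 51.
h = q_inv·(m₁ − m₂) mod p = 24·(37 − 51) mod 61 = 30.
m = m₂ + h·q = 51 + 30·89 = 2721.

2721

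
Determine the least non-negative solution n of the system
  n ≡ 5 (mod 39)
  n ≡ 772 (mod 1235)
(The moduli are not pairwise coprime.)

3242

Combine the congruences pairwise.
gcd(39, 1235) = 13 and 13 | (772 − 5), so the pair is consistent; merging gives n ≡ 3242 (mod 3705), where 3705 = lcm(39, 1235).
The solution is unique modulo lcm(39, 1235) = 3705.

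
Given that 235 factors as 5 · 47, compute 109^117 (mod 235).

104

Mod 5: 109 ≡ 4; by Fermat, exponent reduces to 117 mod 4 = 1; 4^1 ≡ 4 (mod 5).
Mod 47: 109 ≡ 15; by Fermat, exponent reduces to 117 mod 46 = 25; 15^25 ≡ 10 (mod 47).
Combine by CRT: x ≡ 4 (mod 5), x ≡ 10 (mod 47) ⇒ x ≡ 104 (mod 235).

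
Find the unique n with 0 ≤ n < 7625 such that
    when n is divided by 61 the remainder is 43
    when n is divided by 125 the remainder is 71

Combine the congruences pairwise.
From n ≡ 43 (mod 61) write n = 43 + 61t. Substituting into n ≡ 71 (mod 125) gives 61t ≡ 28 (mod 125), and since 61⁻¹ ≡ 41 (mod 125), t ≡ 23. Hence n ≡ 43 + 61·23 = 1446 (mod 7625).

1446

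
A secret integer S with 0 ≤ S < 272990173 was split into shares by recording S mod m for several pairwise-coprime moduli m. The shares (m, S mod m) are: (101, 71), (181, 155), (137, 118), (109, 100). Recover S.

115518518

The moduli are pairwise coprime; N = 101·181·137·109 = 272990173.
N/101 = 2702873; 2702873 ≡ 12 (mod 101); 12·59 ≡ 1, so inverse 59.
N/181 = 1508233; 1508233 ≡ 141 (mod 181); 141·95 ≡ 1, so inverse 95.
N/137 = 1992629; 1992629 ≡ 101 (mod 137); 101·19 ≡ 1, so inverse 19.
N/109 = 2504497; 2504497 ≡ 4 (mod 109); 4·82 ≡ 1, so inverse 82.
S ≡ 71·2702873·59 + 155·1508233·95 + 118·1992629·19 + 100·2504497·82 = 58535415540.
58535415540 mod 272990173 = 115518518.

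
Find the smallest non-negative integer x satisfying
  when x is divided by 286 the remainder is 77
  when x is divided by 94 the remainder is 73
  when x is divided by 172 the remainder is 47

gcd(286, 94) = 2 and 2 | (73 − 77), so the pair is consistent; merging gives x ≡ 13233 (mod 13442), where 13442 = lcm(286, 94).
gcd(13442, 172) = 2 and 2 | (47 − 13233), so the pair is consistent; merging gives x ≡ 1021383 (mod 1156012), where 1156012 = lcm(13442, 172).
The solution is unique modulo lcm(286, 94, 172) = 1156012.

1021383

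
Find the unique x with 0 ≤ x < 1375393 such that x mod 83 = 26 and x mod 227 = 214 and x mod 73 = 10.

The moduli are pairwise coprime; N = 83·227·73 = 1375393.
N/83 = 16571; 16571 ≡ 54 (mod 83); 54·20 ≡ 1, so inverse 20.
N/227 = 6059; 6059 ≡ 157 (mod 227); 157·107 ≡ 1, so inverse 107.
N/73 = 18841; 18841 ≡ 7 (mod 73); 7·21 ≡ 1, so inverse 21.
x ≡ 26·16571·20 + 214·6059·107 + 10·18841·21 = 151312512.
151312512 mod 1375393 = 19282.

19282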